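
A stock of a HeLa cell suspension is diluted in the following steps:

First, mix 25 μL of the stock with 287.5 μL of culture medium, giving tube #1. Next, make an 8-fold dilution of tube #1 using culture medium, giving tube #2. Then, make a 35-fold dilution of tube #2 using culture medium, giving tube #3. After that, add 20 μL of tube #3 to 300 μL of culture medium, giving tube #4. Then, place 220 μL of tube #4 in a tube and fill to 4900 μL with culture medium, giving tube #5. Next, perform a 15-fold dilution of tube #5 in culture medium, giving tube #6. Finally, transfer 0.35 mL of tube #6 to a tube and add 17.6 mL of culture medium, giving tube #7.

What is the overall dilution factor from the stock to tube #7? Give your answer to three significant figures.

9.60 × 10^8

Step 1: 25 μL + 287.5 μL = 312.5 μL total → factor 312.5/25 = 12.5
Step 2: 8-fold → factor 8
Step 3: 35-fold → factor 35
Step 4: 20 μL + 300 μL = 320 μL total → factor 320/20 = 16
Step 5: 220 μL brought to 4900 μL → factor 4900/220 = 22.273
Step 6: 15-fold → factor 15
Step 7: 0.35 mL + 17.6 mL = 17.95 mL total → factor 17.95/0.35 = 51.286
Overall dilution factor = 12.5 × 8 × 35 × 16 × 22.273 × 15 × 51.286 = 9.5951 × 10^8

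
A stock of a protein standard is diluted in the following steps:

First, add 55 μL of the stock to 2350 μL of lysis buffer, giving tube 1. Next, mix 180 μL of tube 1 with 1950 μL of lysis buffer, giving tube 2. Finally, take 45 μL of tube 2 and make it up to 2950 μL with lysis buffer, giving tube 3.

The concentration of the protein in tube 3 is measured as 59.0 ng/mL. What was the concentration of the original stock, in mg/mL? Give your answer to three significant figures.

2.00 mg/mL

Step 1: 55 μL + 2350 μL = 2405 μL total → factor 2405/55 = 43.727
Step 2: 180 μL + 1950 μL = 2130 μL total → factor 2130/180 = 11.833
Step 3: 45 μL brought to 2950 μL → factor 2950/45 = 65.556
Overall dilution factor = 43.727 × 11.833 × 65.556 = 33921
Stock = 59.0 ng/mL × 33921 = 2.001 × 10^6 ng/mL = 2.00 mg/mL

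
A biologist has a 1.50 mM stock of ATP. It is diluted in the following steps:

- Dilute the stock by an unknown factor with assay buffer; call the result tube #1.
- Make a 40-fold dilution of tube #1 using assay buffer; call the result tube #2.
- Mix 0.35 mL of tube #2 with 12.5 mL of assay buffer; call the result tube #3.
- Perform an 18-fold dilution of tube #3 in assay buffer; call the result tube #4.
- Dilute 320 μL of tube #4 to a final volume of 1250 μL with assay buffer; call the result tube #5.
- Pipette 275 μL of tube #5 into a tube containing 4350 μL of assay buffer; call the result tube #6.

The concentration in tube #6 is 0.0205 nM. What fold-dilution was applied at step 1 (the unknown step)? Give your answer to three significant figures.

Step 1: unknown factor x
Step 2: 40-fold → factor 40
Step 3: 0.35 mL + 12.5 mL = 12.85 mL total → factor 12.85/0.35 = 36.714
Step 4: 18-fold → factor 18
Step 5: 320 μL brought to 1250 μL → factor 1250/320 = 3.9062
Step 6: 275 μL + 4350 μL = 4625 μL total → factor 4625/275 = 16.818
Product of known-step factors = 1.7366 × 10^6
Overall factor = 1.50 mM / (0.0205 nM) = 7.3171 × 10^7
x = 7.3171 × 10^7 / 1.7366 × 10^6 = 42.1

42.1-fold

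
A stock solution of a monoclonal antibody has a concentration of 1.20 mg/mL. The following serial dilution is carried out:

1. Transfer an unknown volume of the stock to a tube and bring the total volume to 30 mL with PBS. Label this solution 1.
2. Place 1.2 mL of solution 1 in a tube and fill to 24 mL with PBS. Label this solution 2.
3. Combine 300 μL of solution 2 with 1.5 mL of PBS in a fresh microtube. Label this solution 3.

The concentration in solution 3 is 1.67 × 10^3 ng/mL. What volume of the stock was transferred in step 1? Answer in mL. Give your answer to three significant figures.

Step 1: v brought to 30 mL → factor = 30 mL/v
Step 2: 1.2 mL brought to 24 mL → factor 24/1.2 = 20
Step 3: 300 μL + 1.5 mL = 1800 μL total → factor 1800/300 = 6
Product of known-step factors = 120
Overall factor = 1.20 mg/mL / (1.67 × 10^3 ng/mL) = 718.56
Step-1 factor = 718.56 / 120 = 5.988
v = 30 mL / 5.988 = 5.01 mL

5.01 mL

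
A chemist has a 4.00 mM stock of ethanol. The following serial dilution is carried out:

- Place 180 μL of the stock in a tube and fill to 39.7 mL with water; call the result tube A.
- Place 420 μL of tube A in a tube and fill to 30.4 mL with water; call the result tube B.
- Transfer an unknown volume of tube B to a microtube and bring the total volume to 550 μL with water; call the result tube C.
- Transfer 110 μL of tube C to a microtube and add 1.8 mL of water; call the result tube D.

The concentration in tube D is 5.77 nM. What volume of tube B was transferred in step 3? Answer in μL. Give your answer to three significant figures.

Step 1: 180 μL brought to 39.7 mL → factor 39700/180 = 220.56
Step 2: 420 μL brought to 30.4 mL → factor 30400/420 = 72.381
Step 3: v brought to 550 μL → factor = 550 μL/v
Step 4: 110 μL + 1.8 mL = 1910 μL total → factor 1910/110 = 17.364
Product of known-step factors = 2.7719 × 10^5
Overall factor = 4.00 mM / (5.77 nM) = 6.9324 × 10^5
Step-3 factor = 6.9324 × 10^5 / 2.7719 × 10^5 = 2.5009
v = 550 μL / 2.5009 = 220 μL

220 μL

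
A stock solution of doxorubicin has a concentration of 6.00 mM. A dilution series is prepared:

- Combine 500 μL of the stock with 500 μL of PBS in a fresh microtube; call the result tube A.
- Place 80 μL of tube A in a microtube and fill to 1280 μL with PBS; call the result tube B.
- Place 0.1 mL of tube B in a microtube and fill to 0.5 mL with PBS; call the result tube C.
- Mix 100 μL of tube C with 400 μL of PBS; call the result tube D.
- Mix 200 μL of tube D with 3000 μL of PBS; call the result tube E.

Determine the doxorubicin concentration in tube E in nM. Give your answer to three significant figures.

469 nM

Step 1: 500 μL + 500 μL = 1000 μL total → factor 1000/500 = 2
Step 2: 80 μL brought to 1280 μL → factor 1280/80 = 16
Step 3: 0.1 mL brought to 0.5 mL → factor 0.5/0.1 = 5
Step 4: 100 μL + 400 μL = 500 μL total → factor 500/100 = 5
Step 5: 200 μL + 3000 μL = 3200 μL total → factor 3200/200 = 16
Overall dilution factor = 2 × 16 × 5 × 5 × 16 = 12800
Final = 6.00 mM / 12800 = 0.0004687 mM = 469 nM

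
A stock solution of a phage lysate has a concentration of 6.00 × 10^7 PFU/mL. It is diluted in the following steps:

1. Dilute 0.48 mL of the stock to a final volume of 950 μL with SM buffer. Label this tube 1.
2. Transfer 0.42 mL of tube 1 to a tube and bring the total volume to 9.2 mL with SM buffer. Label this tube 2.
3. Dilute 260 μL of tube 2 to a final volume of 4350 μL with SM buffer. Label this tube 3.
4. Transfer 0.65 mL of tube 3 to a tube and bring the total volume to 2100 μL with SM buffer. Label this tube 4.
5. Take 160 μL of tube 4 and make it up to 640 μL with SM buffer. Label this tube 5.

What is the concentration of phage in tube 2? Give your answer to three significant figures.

Step 1: 0.48 mL brought to 950 μL → factor 0.95/0.48 = 1.9792
Step 2: 0.42 mL brought to 9.2 mL → factor 9.2/0.42 = 21.905
Dilution factor through tube 2 = 1.9792 × 21.905 = 43.353
[tube 2] = 6.00 × 10^7 PFU/mL / 43.353 = 1.38 × 10^6 PFU/mL

1.38 × 10^6 PFU/mL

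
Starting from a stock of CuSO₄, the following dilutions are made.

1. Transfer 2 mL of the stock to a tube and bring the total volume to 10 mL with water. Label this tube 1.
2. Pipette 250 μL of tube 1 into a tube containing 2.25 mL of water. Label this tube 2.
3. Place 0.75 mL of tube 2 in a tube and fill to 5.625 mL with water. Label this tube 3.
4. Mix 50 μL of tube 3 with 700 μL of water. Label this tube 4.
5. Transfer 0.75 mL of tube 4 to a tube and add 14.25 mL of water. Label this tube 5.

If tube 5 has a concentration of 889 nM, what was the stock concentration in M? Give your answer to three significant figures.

Step 1: 2 mL brought to 10 mL → factor 10/2 = 5
Step 2: 250 μL + 2.25 mL = 2500 μL total → factor 2500/250 = 10
Step 3: 0.75 mL brought to 5.625 mL → factor 5.625/0.75 = 7.5
Step 4: 50 μL + 700 μL = 750 μL total → factor 750/50 = 15
Step 5: 0.75 mL + 14.25 mL = 15 mL total → factor 15/0.75 = 20
Overall dilution factor = 5 × 10 × 7.5 × 15 × 20 = 1.125 × 10^5
Stock = 889 nM × 1.125 × 10^5 = 1.000 × 10^8 nM = 0.100 M

0.100 M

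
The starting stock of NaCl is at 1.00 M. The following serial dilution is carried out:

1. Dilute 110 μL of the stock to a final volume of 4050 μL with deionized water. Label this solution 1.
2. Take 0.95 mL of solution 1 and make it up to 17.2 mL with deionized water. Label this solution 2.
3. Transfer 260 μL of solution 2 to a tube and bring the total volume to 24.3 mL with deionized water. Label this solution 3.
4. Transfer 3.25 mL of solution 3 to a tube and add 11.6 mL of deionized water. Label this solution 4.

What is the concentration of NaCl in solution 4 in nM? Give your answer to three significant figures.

Step 1: 110 μL brought to 4050 μL → factor 4050/110 = 36.818
Step 2: 0.95 mL brought to 17.2 mL → factor 17.2/0.95 = 18.105
Step 3: 260 μL brought to 24.3 mL → factor 24300/260 = 93.462
Step 4: 3.25 mL + 11.6 mL = 14.85 mL total → factor 14.85/3.25 = 4.5692
Overall dilution factor = 36.818 × 18.105 × 93.462 × 4.5692 = 2.8467 × 10^5
Final = 1.00 M / 2.8467 × 10^5 = 3.513 × 10^-6 M = 3.51 × 10^3 nM

3.51 × 10^3 nM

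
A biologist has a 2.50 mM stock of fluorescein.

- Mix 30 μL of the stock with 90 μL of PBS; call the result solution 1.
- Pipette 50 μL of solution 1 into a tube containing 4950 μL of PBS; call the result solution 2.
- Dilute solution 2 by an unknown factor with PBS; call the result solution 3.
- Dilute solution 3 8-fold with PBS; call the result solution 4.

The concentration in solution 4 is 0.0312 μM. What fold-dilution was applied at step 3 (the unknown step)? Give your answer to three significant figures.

25.0-fold

Step 1: 30 μL + 90 μL = 120 μL total → factor 120/30 = 4
Step 2: 50 μL + 4950 μL = 5000 μL total → factor 5000/50 = 100
Step 3: unknown factor x
Step 4: 8-fold → factor 8
Product of known-step factors = 3200
Overall factor = 2.50 mM / (0.0312 μM) = 80128
x = 80128 / 3200 = 25.0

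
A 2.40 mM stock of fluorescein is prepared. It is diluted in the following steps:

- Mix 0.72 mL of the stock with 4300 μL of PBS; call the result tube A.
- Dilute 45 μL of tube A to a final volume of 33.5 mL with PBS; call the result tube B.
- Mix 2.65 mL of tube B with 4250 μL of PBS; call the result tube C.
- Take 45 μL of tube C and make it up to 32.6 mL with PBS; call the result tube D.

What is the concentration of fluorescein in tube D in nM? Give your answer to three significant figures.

Step 1: 0.72 mL + 4300 μL = 5.02 mL total → factor 5.02/0.72 = 6.9722
Step 2: 45 μL brought to 33.5 mL → factor 33500/45 = 744.44
Step 3: 2.65 mL + 4250 μL = 6.9 mL total → factor 6.9/2.65 = 2.6038
Step 4: 45 μL brought to 32.6 mL → factor 32600/45 = 724.44
Overall dilution factor = 6.9722 × 744.44 × 2.6038 × 724.44 = 9.7907 × 10^6
Final = 2.40 mM / 9.7907 × 10^6 = 2.451 × 10^-7 mM = 0.245 nM

0.245 nM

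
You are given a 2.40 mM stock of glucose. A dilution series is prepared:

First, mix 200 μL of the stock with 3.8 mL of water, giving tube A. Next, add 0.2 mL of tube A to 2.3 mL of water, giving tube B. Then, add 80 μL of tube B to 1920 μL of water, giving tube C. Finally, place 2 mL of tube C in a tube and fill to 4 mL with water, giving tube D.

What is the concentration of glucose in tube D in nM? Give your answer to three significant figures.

192 nM

Step 1: 200 μL + 3.8 mL = 4000 μL total → factor 4000/200 = 20
Step 2: 0.2 mL + 2.3 mL = 2.5 mL total → factor 2.5/0.2 = 12.5
Step 3: 80 μL + 1920 μL = 2000 μL total → factor 2000/80 = 25
Step 4: 2 mL brought to 4 mL → factor 4/2 = 2
Overall dilution factor = 20 × 12.5 × 25 × 2 = 12500
Final = 2.40 mM / 12500 = 0.0001920 mM = 192 nM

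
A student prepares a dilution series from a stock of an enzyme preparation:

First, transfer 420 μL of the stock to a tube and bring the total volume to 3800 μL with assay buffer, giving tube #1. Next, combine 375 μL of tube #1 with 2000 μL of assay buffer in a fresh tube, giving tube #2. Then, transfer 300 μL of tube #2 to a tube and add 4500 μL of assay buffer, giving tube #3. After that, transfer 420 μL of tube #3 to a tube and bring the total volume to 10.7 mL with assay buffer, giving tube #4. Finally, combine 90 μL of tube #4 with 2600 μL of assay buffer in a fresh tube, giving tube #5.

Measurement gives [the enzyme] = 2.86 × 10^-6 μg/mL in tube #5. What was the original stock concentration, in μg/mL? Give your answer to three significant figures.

2.00 μg/mL

Step 1: 420 μL brought to 3800 μL → factor 3800/420 = 9.0476
Step 2: 375 μL + 2000 μL = 2375 μL total → factor 2375/375 = 6.3333
Step 3: 300 μL + 4500 μL = 4800 μL total → factor 4800/300 = 16
Step 4: 420 μL brought to 10.7 mL → factor 10700/420 = 25.476
Step 5: 90 μL + 2600 μL = 2690 μL total → factor 2690/90 = 29.889
Overall dilution factor = 9.0476 × 6.3333 × 16 × 25.476 × 29.889 = 6.9812 × 10^5
Stock = 2.86 × 10^-6 μg/mL × 6.9812 × 10^5 = 2.00 μg/mL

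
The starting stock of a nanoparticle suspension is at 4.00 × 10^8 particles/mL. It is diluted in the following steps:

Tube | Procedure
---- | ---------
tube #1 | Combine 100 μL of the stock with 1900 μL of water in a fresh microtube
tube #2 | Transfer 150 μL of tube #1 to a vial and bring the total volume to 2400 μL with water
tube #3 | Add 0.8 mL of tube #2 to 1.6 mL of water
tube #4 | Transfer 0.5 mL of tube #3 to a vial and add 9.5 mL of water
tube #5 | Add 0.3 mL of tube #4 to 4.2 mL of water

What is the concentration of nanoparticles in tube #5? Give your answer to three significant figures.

Step 1: 100 μL + 1900 μL = 2000 μL total → factor 2000/100 = 20
Step 2: 150 μL brought to 2400 μL → factor 2400/150 = 16
Step 3: 0.8 mL + 1.6 mL = 2.4 mL total → factor 2.4/0.8 = 3
Step 4: 0.5 mL + 9.5 mL = 10 mL total → factor 10/0.5 = 20
Step 5: 0.3 mL + 4.2 mL = 4.5 mL total → factor 4.5/0.3 = 15
Overall dilution factor = 20 × 16 × 3 × 20 × 15 = 2.88 × 10^5
Final = 4.00 × 10^8 particles/mL / 2.88 × 10^5 = 1.39 × 10^3 particles/mL

1.39 × 10^3 particles/mL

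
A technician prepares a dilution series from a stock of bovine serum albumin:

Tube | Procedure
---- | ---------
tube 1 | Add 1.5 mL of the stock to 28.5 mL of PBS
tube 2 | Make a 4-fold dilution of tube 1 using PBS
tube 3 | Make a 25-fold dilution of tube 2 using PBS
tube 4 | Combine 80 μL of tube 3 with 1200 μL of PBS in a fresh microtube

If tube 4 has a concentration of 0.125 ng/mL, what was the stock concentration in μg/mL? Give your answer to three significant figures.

4.00 μg/mL

Step 1: 1.5 mL + 28.5 mL = 30 mL total → factor 30/1.5 = 20
Step 2: 4-fold → factor 4
Step 3: 25-fold → factor 25
Step 4: 80 μL + 1200 μL = 1280 μL total → factor 1280/80 = 16
Overall dilution factor = 20 × 4 × 25 × 16 = 32000
Stock = 0.125 ng/mL × 32000 = 4000 ng/mL = 4.00 μg/mL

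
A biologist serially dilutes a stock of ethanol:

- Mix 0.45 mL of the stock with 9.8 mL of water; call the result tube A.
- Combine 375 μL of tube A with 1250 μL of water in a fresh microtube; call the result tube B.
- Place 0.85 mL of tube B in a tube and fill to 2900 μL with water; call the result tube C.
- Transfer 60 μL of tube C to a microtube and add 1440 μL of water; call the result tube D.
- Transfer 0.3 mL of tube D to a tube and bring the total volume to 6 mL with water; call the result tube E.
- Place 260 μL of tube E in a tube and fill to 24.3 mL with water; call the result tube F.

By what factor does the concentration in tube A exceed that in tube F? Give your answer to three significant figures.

6.91 × 10^5

Step 1: 0.45 mL + 9.8 mL = 10.25 mL total → factor 10.25/0.45 = 22.778
Step 2: 375 μL + 1250 μL = 1625 μL total → factor 1625/375 = 4.3333
Step 3: 0.85 mL brought to 2900 μL → factor 2.9/0.85 = 3.4118
Step 4: 60 μL + 1440 μL = 1500 μL total → factor 1500/60 = 25
Step 5: 0.3 mL brought to 6 mL → factor 6/0.3 = 20
Step 6: 260 μL brought to 24.3 mL → factor 24300/260 = 93.462
Dilution factor to tube A = 22.778; to tube F = 1.5737 × 10^7
[tube A]/[tube F] = (factor to tube F)/(factor to tube A) = 1.5737 × 10^7/22.778 = 6.91 × 10^5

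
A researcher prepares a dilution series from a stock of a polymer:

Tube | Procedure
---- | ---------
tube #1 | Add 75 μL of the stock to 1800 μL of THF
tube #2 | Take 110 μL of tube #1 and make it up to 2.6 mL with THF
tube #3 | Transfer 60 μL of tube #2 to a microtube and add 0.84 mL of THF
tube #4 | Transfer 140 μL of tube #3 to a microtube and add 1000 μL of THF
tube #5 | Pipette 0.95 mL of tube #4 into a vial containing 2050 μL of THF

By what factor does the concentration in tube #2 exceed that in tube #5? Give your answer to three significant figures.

Step 1: 75 μL + 1800 μL = 1875 μL total → factor 1875/75 = 25
Step 2: 110 μL brought to 2.6 mL → factor 2600/110 = 23.636
Step 3: 60 μL + 0.84 mL = 900 μL total → factor 900/60 = 15
Step 4: 140 μL + 1000 μL = 1140 μL total → factor 1140/140 = 8.1429
Step 5: 0.95 mL + 2050 μL = 3 mL total → factor 3/0.95 = 3.1579
Dilution factor to tube #2 = 590.91; to tube #5 = 2.2792 × 10^5
[tube #2]/[tube #5] = (factor to tube #5)/(factor to tube #2) = 2.2792 × 10^5/590.91 = 386

386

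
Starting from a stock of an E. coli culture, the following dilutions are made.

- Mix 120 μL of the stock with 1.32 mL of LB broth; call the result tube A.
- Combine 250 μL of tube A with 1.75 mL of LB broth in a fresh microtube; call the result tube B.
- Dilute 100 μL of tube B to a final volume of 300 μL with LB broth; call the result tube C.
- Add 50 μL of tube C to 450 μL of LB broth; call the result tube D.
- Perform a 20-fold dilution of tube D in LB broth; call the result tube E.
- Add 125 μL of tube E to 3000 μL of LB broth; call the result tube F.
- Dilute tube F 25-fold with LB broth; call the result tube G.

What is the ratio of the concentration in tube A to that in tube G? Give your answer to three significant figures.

3.00 × 10^6

Step 1: 120 μL + 1.32 mL = 1440 μL total → factor 1440/120 = 12
Step 2: 250 μL + 1.75 mL = 2000 μL total → factor 2000/250 = 8
Step 3: 100 μL brought to 300 μL → factor 300/100 = 3
Step 4: 50 μL + 450 μL = 500 μL total → factor 500/50 = 10
Step 5: 20-fold → factor 20
Step 6: 125 μL + 3000 μL = 3125 μL total → factor 3125/125 = 25
Step 7: 25-fold → factor 25
Dilution factor to tube A = 12; to tube G = 3.6 × 10^7
[tube A]/[tube G] = (factor to tube G)/(factor to tube A) = 3.6 × 10^7/12 = 3.00 × 10^6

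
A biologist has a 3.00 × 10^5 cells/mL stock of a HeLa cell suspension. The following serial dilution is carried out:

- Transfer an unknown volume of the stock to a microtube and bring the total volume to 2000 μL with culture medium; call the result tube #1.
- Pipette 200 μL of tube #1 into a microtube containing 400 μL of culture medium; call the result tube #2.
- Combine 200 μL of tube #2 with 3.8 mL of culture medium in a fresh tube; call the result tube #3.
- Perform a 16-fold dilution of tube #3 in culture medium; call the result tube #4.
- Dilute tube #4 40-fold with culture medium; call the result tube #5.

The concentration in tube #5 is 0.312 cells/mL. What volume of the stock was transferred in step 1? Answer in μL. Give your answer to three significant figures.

79.9 μL

Step 1: v brought to 2000 μL → factor = 2000 μL/v
Step 2: 200 μL + 400 μL = 600 μL total → factor 600/200 = 3
Step 3: 200 μL + 3.8 mL = 4000 μL total → factor 4000/200 = 20
Step 4: 16-fold → factor 16
Step 5: 40-fold → factor 40
Product of known-step factors = 38400
Overall factor = 3.00 × 10^5 cells/mL / (0.312 cells/mL) = 9.6154 × 10^5
Step-1 factor = 9.6154 × 10^5 / 38400 = 25.04
v = 2000 μL / 25.04 = 79.9 μL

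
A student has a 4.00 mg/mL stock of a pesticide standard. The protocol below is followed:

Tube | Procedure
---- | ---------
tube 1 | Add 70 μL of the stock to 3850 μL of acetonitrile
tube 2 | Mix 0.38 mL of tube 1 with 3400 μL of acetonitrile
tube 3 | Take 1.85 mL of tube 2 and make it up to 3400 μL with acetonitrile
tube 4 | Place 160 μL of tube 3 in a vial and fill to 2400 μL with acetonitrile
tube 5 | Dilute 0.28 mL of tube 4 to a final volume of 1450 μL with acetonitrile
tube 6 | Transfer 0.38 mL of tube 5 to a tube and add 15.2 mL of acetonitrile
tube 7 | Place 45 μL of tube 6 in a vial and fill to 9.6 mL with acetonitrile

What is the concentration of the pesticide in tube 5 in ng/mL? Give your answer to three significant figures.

Step 1: 70 μL + 3850 μL = 3920 μL total → factor 3920/70 = 56
Step 2: 0.38 mL + 3400 μL = 3.78 mL total → factor 3.78/0.38 = 9.9474
Step 3: 1.85 mL brought to 3400 μL → factor 3.4/1.85 = 1.8378
Step 4: 160 μL brought to 2400 μL → factor 2400/160 = 15
Step 5: 0.28 mL brought to 1450 μL → factor 1.45/0.28 = 5.1786
Dilution factor through tube 5 = 56 × 9.9474 × 1.8378 × 15 × 5.1786 = 79525
[tube 5] = 4.00 mg/mL / 79525 = 5.030 × 10^-5 mg/mL = 50.3 ng/mL

50.3 ng/mL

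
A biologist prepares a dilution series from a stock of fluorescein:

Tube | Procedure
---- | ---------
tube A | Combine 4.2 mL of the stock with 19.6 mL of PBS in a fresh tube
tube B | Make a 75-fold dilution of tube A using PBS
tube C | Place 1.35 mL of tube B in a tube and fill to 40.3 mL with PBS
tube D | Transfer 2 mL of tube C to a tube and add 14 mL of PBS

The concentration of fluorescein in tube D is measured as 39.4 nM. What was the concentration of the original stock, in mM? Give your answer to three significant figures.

Step 1: 4.2 mL + 19.6 mL = 23.8 mL total → factor 23.8/4.2 = 5.6667
Step 2: 75-fold → factor 75
Step 3: 1.35 mL brought to 40.3 mL → factor 40.3/1.35 = 29.852
Step 4: 2 mL + 14 mL = 16 mL total → factor 16/2 = 8
Overall dilution factor = 5.6667 × 75 × 29.852 × 8 = 1.015 × 10^5
Stock = 39.4 nM × 1.015 × 10^5 = 3.999 × 10^6 nM = 4.00 mM

4.00 mM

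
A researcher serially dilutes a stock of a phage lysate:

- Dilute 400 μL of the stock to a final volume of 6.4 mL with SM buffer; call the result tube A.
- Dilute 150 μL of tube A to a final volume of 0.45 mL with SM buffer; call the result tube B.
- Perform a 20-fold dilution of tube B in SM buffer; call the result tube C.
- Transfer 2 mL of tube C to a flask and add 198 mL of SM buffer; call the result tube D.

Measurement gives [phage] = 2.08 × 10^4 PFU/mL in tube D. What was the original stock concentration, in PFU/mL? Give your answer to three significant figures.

2.00 × 10^9 PFU/mL

Step 1: 400 μL brought to 6.4 mL → factor 6400/400 = 16
Step 2: 150 μL brought to 0.45 mL → factor 450/150 = 3
Step 3: 20-fold → factor 20
Step 4: 2 mL + 198 mL = 200 mL total → factor 200/2 = 100
Overall dilution factor = 16 × 3 × 20 × 100 = 96000
Stock = 2.08 × 10^4 PFU/mL × 96000 = 2.00 × 10^9 PFU/mL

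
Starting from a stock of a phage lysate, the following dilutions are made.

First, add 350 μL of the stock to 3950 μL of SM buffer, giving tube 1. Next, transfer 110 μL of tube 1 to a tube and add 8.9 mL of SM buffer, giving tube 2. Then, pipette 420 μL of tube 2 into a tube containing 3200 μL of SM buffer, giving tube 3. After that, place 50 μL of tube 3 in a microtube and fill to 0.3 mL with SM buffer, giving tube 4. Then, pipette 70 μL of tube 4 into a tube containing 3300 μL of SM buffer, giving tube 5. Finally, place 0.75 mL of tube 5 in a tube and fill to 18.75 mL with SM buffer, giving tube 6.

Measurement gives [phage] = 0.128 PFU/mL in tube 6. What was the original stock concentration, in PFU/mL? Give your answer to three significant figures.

Step 1: 350 μL + 3950 μL = 4300 μL total → factor 4300/350 = 12.286
Step 2: 110 μL + 8.9 mL = 9010 μL total → factor 9010/110 = 81.909
Step 3: 420 μL + 3200 μL = 3620 μL total → factor 3620/420 = 8.619
Step 4: 50 μL brought to 0.3 mL → factor 300/50 = 6
Step 5: 70 μL + 3300 μL = 3370 μL total → factor 3370/70 = 48.143
Step 6: 0.75 mL brought to 18.75 mL → factor 18.75/0.75 = 25
Overall dilution factor = 12.286 × 81.909 × 8.619 × 6 × 48.143 × 25 = 6.2635 × 10^7
Stock = 0.128 PFU/mL × 6.2635 × 10^7 = 8.02 × 10^6 PFU/mL

8.02 × 10^6 PFU/mL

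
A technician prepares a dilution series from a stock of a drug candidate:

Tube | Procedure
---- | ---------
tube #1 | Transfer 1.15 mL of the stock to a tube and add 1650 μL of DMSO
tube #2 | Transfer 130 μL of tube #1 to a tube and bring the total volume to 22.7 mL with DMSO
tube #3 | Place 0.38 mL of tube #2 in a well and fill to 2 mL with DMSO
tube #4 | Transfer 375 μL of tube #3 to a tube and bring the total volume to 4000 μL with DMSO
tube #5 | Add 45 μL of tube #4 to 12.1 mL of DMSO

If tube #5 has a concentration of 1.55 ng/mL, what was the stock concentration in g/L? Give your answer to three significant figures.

9.98 g/L

Step 1: 1.15 mL + 1650 μL = 2.8 mL total → factor 2.8/1.15 = 2.4348
Step 2: 130 μL brought to 22.7 mL → factor 22700/130 = 174.62
Step 3: 0.38 mL brought to 2 mL → factor 2/0.38 = 5.2632
Step 4: 375 μL brought to 4000 μL → factor 4000/375 = 10.667
Step 5: 45 μL + 12.1 mL = 12145 μL total → factor 12145/45 = 269.89
Overall dilution factor = 2.4348 × 174.62 × 5.2632 × 10.667 × 269.89 = 6.4417 × 10^6
Stock = 1.55 ng/mL × 6.4417 × 10^6 = 9.985 × 10^6 ng/mL = 9.98 g/L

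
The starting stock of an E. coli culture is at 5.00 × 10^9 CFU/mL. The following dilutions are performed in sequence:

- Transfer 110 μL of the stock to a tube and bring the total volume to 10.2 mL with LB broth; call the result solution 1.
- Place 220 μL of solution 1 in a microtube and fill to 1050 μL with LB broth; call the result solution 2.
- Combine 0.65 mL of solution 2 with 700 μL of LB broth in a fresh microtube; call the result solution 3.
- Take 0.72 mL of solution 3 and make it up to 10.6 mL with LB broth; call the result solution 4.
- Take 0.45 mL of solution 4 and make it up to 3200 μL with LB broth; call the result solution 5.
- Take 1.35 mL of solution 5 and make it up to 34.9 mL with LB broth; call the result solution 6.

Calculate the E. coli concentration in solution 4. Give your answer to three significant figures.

3.69 × 10^5 CFU/mL

Step 1: 110 μL brought to 10.2 mL → factor 10200/110 = 92.727
Step 2: 220 μL brought to 1050 μL → factor 1050/220 = 4.7727
Step 3: 0.65 mL + 700 μL = 1.35 mL total → factor 1.35/0.65 = 2.0769
Step 4: 0.72 mL brought to 10.6 mL → factor 10.6/0.72 = 14.722
Dilution factor through solution 4 = 92.727 × 4.7727 × 2.0769 × 14.722 = 13532
[solution 4] = 5.00 × 10^9 CFU/mL / 13532 = 3.69 × 10^5 CFU/mL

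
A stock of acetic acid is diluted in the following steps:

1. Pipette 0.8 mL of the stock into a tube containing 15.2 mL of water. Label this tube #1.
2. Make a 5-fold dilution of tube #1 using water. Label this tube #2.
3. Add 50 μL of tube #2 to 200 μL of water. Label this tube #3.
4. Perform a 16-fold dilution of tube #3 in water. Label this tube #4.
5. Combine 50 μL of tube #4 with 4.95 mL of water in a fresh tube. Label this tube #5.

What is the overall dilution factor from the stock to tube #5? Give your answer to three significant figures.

Step 1: 0.8 mL + 15.2 mL = 16 mL total → factor 16/0.8 = 20
Step 2: 5-fold → factor 5
Step 3: 50 μL + 200 μL = 250 μL total → factor 250/50 = 5
Step 4: 16-fold → factor 16
Step 5: 50 μL + 4.95 mL = 5000 μL total → factor 5000/50 = 100
Overall dilution factor = 20 × 5 × 5 × 16 × 100 = 8 × 10^5

8.00 × 10^5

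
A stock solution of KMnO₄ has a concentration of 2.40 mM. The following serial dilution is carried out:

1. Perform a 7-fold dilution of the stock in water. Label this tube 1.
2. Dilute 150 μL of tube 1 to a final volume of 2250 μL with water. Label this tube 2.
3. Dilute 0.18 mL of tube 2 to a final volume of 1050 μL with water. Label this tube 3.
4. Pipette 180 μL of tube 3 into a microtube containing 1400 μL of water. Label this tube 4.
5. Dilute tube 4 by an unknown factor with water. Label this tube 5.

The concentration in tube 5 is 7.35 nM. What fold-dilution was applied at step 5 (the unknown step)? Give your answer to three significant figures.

Step 1: 7-fold → factor 7
Step 2: 150 μL brought to 2250 μL → factor 2250/150 = 15
Step 3: 0.18 mL brought to 1050 μL → factor 1.05/0.18 = 5.8333
Step 4: 180 μL + 1400 μL = 1580 μL total → factor 1580/180 = 8.7778
Step 5: unknown factor x
Product of known-step factors = 5376.4
Overall factor = 2.40 mM / (7.35 nM) = 3.2653 × 10^5
x = 3.2653 × 10^5 / 5376.4 = 60.7

60.7-fold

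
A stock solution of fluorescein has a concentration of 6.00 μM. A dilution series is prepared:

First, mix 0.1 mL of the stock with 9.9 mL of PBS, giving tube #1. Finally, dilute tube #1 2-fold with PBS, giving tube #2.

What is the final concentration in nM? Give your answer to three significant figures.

30.0 nM

Step 1: 0.1 mL + 9.9 mL = 10 mL total → factor 10/0.1 = 100
Step 2: 2-fold → factor 2
Overall dilution factor = 100 × 2 = 200
Final = 6.00 μM / 200 = 0.03000 μM = 30.0 nM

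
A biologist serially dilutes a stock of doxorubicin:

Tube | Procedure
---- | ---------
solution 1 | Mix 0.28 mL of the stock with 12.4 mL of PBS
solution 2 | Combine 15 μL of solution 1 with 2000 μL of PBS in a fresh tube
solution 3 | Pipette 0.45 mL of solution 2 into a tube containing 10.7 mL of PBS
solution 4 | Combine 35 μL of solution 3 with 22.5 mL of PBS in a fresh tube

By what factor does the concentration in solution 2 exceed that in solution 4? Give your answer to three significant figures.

Step 1: 0.28 mL + 12.4 mL = 12.68 mL total → factor 12.68/0.28 = 45.286
Step 2: 15 μL + 2000 μL = 2015 μL total → factor 2015/15 = 134.33
Step 3: 0.45 mL + 10.7 mL = 11.15 mL total → factor 11.15/0.45 = 24.778
Step 4: 35 μL + 22.5 mL = 22535 μL total → factor 22535/35 = 643.86
Dilution factor to solution 2 = 6083.4; to solution 4 = 9.705 × 10^7
[solution 2]/[solution 4] = (factor to solution 4)/(factor to solution 2) = 9.705 × 10^7/6083.4 = 1.60 × 10^4

1.60 × 10^4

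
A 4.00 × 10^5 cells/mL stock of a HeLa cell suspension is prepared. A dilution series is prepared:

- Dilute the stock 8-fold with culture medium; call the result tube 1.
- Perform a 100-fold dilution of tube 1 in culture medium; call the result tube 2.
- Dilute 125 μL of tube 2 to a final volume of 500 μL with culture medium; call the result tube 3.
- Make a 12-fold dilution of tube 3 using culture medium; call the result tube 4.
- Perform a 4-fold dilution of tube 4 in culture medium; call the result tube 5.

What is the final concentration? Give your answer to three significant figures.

2.60 cells/mL

Step 1: 8-fold → factor 8
Step 2: 100-fold → factor 100
Step 3: 125 μL brought to 500 μL → factor 500/125 = 4
Step 4: 12-fold → factor 12
Step 5: 4-fold → factor 4
Overall dilution factor = 8 × 100 × 4 × 12 × 4 = 1.536 × 10^5
Final = 4.00 × 10^5 cells/mL / 1.536 × 10^5 = 2.60 cells/mL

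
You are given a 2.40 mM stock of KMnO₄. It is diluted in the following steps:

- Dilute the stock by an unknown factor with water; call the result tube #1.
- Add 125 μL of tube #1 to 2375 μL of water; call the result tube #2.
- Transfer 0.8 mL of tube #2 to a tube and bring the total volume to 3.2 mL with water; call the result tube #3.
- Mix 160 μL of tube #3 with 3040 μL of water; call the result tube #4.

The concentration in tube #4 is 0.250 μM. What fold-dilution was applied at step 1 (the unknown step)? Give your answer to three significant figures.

Step 1: unknown factor x
Step 2: 125 μL + 2375 μL = 2500 μL total → factor 2500/125 = 20
Step 3: 0.8 mL brought to 3.2 mL → factor 3.2/0.8 = 4
Step 4: 160 μL + 3040 μL = 3200 μL total → factor 3200/160 = 20
Product of known-step factors = 1600
Overall factor = 2.40 mM / (0.250 μM) = 9600
x = 9600 / 1600 = 6.00

6.00-fold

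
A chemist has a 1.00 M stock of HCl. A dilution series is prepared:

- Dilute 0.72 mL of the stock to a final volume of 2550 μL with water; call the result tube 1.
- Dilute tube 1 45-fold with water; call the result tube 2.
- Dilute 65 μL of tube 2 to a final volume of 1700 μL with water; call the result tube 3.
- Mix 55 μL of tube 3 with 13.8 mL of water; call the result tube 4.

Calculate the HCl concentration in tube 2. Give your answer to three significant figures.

Step 1: 0.72 mL brought to 2550 μL → factor 2.55/0.72 = 3.5417
Step 2: 45-fold → factor 45
Dilution factor through tube 2 = 3.5417 × 45 = 159.38
[tube 2] = 1.00 M / 159.38 = 0.00627 M

0.00627 M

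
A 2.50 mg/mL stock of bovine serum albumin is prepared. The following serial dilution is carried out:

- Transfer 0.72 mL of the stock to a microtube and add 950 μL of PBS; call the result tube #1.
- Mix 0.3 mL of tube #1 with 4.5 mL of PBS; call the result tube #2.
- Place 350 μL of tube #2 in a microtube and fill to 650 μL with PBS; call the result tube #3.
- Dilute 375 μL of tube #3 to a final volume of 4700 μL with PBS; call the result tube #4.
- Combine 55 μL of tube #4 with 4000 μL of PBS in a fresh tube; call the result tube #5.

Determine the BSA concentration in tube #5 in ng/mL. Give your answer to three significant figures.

Step 1: 0.72 mL + 950 μL = 1.67 mL total → factor 1.67/0.72 = 2.3194
Step 2: 0.3 mL + 4.5 mL = 4.8 mL total → factor 4.8/0.3 = 16
Step 3: 350 μL brought to 650 μL → factor 650/350 = 1.8571
Step 4: 375 μL brought to 4700 μL → factor 4700/375 = 12.533
Step 5: 55 μL + 4000 μL = 4055 μL total → factor 4055/55 = 73.727
Overall dilution factor = 2.3194 × 16 × 1.8571 × 12.533 × 73.727 = 63686
Final = 2.50 mg/mL / 63686 = 3.926 × 10^-5 mg/mL = 39.3 ng/mL

39.3 ng/mL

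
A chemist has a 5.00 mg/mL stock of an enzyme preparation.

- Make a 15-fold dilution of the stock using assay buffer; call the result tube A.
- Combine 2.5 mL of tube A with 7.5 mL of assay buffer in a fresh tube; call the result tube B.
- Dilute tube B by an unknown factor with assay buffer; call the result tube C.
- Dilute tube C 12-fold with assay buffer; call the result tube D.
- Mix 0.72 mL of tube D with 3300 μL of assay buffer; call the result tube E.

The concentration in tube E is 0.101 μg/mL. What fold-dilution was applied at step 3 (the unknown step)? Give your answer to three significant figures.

12.3-fold

Step 1: 15-fold → factor 15
Step 2: 2.5 mL + 7.5 mL = 10 mL total → factor 10/2.5 = 4
Step 3: unknown factor x
Step 4: 12-fold → factor 12
Step 5: 0.72 mL + 3300 μL = 4.02 mL total → factor 4.02/0.72 = 5.5833
Product of known-step factors = 4020
Overall factor = 5.00 mg/mL / (0.101 μg/mL) = 49505
x = 49505 / 4020 = 12.3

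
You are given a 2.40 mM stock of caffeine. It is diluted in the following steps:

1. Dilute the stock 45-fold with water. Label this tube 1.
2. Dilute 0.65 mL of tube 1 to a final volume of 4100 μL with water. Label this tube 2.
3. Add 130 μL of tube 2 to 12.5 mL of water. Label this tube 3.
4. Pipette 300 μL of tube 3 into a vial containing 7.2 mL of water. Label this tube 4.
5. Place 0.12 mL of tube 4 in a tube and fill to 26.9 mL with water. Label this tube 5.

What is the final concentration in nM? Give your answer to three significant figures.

Step 1: 45-fold → factor 45
Step 2: 0.65 mL brought to 4100 μL → factor 4.1/0.65 = 6.3077
Step 3: 130 μL + 12.5 mL = 12630 μL total → factor 12630/130 = 97.154
Step 4: 300 μL + 7.2 mL = 7500 μL total → factor 7500/300 = 25
Step 5: 0.12 mL brought to 26.9 mL → factor 26.9/0.12 = 224.17
Overall dilution factor = 45 × 6.3077 × 97.154 × 25 × 224.17 = 1.5454 × 10^8
Final = 2.40 mM / 1.5454 × 10^8 = 1.553 × 10^-8 mM = 0.0155 nM

0.0155 nM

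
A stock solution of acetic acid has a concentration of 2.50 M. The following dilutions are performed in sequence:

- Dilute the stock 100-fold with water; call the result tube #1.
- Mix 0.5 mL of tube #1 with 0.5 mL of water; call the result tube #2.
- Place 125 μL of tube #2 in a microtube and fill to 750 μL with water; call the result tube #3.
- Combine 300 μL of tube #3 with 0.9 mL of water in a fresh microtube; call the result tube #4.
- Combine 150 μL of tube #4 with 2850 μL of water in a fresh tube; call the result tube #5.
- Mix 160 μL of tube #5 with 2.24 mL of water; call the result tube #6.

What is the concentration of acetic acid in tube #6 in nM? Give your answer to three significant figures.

1.74 × 10^3 nM

Step 1: 100-fold → factor 100
Step 2: 0.5 mL + 0.5 mL = 1 mL total → factor 1/0.5 = 2
Step 3: 125 μL brought to 750 μL → factor 750/125 = 6
Step 4: 300 μL + 0.9 mL = 1200 μL total → factor 1200/300 = 4
Step 5: 150 μL + 2850 μL = 3000 μL total → factor 3000/150 = 20
Step 6: 160 μL + 2.24 mL = 2400 μL total → factor 2400/160 = 15
Overall dilution factor = 100 × 2 × 6 × 4 × 20 × 15 = 1.44 × 10^6
Final = 2.50 M / 1.44 × 10^6 = 1.736 × 10^-6 M = 1.74 × 10^3 nM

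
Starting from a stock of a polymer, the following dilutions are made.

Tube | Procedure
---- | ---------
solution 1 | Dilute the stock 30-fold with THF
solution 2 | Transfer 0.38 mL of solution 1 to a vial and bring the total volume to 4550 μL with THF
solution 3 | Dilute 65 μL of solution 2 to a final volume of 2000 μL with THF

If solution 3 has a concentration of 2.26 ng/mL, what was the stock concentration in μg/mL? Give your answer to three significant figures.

25.0 μg/mL

Step 1: 30-fold → factor 30
Step 2: 0.38 mL brought to 4550 μL → factor 4.55/0.38 = 11.974
Step 3: 65 μL brought to 2000 μL → factor 2000/65 = 30.769
Overall dilution factor = 30 × 11.974 × 30.769 = 11053
Stock = 2.26 ng/mL × 11053 = 2.498 × 10^4 ng/mL = 25.0 μg/mL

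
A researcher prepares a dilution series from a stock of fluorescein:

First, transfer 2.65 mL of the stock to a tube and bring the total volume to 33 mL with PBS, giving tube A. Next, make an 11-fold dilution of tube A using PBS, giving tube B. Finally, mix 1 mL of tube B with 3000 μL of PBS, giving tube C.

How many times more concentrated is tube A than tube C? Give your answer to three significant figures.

44.0

Step 1: 2.65 mL brought to 33 mL → factor 33/2.65 = 12.453
Step 2: 11-fold → factor 11
Step 3: 1 mL + 3000 μL = 4 mL total → factor 4/1 = 4
Dilution factor to tube A = 12.453; to tube C = 547.92
[tube A]/[tube C] = (factor to tube C)/(factor to tube A) = 547.92/12.453 = 44.0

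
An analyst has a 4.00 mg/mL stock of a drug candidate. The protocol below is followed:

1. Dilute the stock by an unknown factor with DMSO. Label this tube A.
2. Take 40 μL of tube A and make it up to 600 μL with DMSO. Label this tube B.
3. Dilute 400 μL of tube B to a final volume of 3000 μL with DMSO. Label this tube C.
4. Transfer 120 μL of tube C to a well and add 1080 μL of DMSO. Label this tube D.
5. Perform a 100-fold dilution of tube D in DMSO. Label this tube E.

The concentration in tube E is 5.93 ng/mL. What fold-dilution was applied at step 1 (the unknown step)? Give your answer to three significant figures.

Step 1: unknown factor x
Step 2: 40 μL brought to 600 μL → factor 600/40 = 15
Step 3: 400 μL brought to 3000 μL → factor 3000/400 = 7.5
Step 4: 120 μL + 1080 μL = 1200 μL total → factor 1200/120 = 10
Step 5: 100-fold → factor 100
Product of known-step factors = 1.125 × 10^5
Overall factor = 4.00 mg/mL / (5.93 ng/mL) = 6.7454 × 10^5
x = 6.7454 × 10^5 / 1.125 × 10^5 = 6.00

6.00-fold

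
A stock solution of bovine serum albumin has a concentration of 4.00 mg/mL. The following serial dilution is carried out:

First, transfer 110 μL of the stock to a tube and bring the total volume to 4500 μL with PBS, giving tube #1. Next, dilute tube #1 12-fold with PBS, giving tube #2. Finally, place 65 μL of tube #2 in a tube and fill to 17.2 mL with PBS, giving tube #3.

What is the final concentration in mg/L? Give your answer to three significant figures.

0.0308 mg/L

Step 1: 110 μL brought to 4500 μL → factor 4500/110 = 40.909
Step 2: 12-fold → factor 12
Step 3: 65 μL brought to 17.2 mL → factor 17200/65 = 264.62
Overall dilution factor = 40.909 × 12 × 264.62 = 1.299 × 10^5
Final = 4.00 mg/mL / 1.299 × 10^5 = 3.079 × 10^-5 mg/mL = 0.0308 mg/L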